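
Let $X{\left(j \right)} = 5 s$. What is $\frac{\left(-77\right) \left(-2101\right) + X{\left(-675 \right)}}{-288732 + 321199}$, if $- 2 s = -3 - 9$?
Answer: $\frac{161807}{32467} \approx 4.9837$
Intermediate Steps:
$s = 6$ ($s = - \frac{-3 - 9}{2} = \left(- \frac{1}{2}\right) \left(-12\right) = 6$)
$X{\left(j \right)} = 30$ ($X{\left(j \right)} = 5 \cdot 6 = 30$)
$\frac{\left(-77\right) \left(-2101\right) + X{\left(-675 \right)}}{-288732 + 321199} = \frac{\left(-77\right) \left(-2101\right) + 30}{-288732 + 321199} = \frac{161777 + 30}{32467} = 161807 \cdot \frac{1}{32467} = \frac{161807}{32467}$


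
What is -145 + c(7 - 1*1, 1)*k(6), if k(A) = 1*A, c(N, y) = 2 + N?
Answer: -97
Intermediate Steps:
k(A) = A
-145 + c(7 - 1*1, 1)*k(6) = -145 + (2 + (7 - 1*1))*6 = -145 + (2 + (7 - 1))*6 = -145 + (2 + 6)*6 = -145 + 8*6 = -145 + 48 = -97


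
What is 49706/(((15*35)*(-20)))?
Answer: -24853/5250 ≈ -4.7339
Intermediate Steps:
49706/(((15*35)*(-20))) = 49706/((525*(-20))) = 49706/(-10500) = 49706*(-1/10500) = -24853/5250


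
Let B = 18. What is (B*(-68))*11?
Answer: -13464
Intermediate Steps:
(B*(-68))*11 = (18*(-68))*11 = -1224*11 = -13464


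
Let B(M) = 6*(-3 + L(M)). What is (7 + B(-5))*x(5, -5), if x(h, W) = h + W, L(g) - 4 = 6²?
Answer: 0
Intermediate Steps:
L(g) = 40 (L(g) = 4 + 6² = 4 + 36 = 40)
x(h, W) = W + h
B(M) = 222 (B(M) = 6*(-3 + 40) = 6*37 = 222)
(7 + B(-5))*x(5, -5) = (7 + 222)*(-5 + 5) = 229*0 = 0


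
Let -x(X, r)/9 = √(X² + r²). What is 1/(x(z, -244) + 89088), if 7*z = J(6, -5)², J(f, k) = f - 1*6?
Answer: 1/86892 ≈ 1.1509e-5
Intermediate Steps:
J(f, k) = -6 + f (J(f, k) = f - 6 = -6 + f)
z = 0 (z = (-6 + 6)²/7 = (⅐)*0² = (⅐)*0 = 0)
x(X, r) = -9*√(X² + r²)
1/(x(z, -244) + 89088) = 1/(-9*√(0² + (-244)²) + 89088) = 1/(-9*√(0 + 59536) + 89088) = 1/(-9*√59536 + 89088) = 1/(-9*244 + 89088) = 1/(-2196 + 89088) = 1/86892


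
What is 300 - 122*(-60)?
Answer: 7620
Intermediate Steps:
300 - 122*(-60) = 300 + 7320 = 7620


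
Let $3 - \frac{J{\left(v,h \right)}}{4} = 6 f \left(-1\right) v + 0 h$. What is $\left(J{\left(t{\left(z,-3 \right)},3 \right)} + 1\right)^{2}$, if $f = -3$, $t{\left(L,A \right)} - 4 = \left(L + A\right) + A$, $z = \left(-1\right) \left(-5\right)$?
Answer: $41209$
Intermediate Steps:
$z = 5$
$t{\left(L,A \right)} = 4 + L + 2 A$ ($t{\left(L,A \right)} = 4 + \left(\left(L + A\right) + A\right) = 4 + \left(\left(A + L\right) + A\right) = 4 + \left(L + 2 A\right) = 4 + L + 2 A$)
$J{\left(v,h \right)} = 12 - 72 v$ ($J{\left(v,h \right)} = 12 - 4 \left(6 \left(-3\right) \left(-1\right) v + 0 h\right) = 12 - 4 \left(\left(-18\right) \left(-1\right) v + 0\right) = 12 - 4 \left(18 v + 0\right) = 12 - 4 \cdot 18 v = 12 - 72 v$)
$\left(J{\left(t{\left(z,-3 \right)},3 \right)} + 1\right)^{2} = \left(\left(12 - 72 \left(4 + 5 + 2 \left(-3\right)\right)\right) + 1\right)^{2} = \left(\left(12 - 72 \left(4 + 5 - 6\right)\right) + 1\right)^{2} = \left(\left(12 - 216\right) + 1\right)^{2} = \left(-204 + 1\right)^{2} = \left(-203\right)^{2} = 41209$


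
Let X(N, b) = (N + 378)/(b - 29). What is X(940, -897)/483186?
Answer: -659/223715118 ≈ -2.9457e-6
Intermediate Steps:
X(N, b) = (378 + N)/(-29 + b)
X(940, -897)/483186 = ((378 + 940)/(-29 - 897))/483186 = (1318/(-926))*(1/483186) = -1/926*1318*(1/483186) = -659/463*1/483186 = -659/223715118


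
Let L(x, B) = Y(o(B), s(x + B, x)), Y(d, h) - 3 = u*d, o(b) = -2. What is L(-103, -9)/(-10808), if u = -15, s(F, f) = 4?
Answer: -33/10808 ≈ -0.0030533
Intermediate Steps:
Y(d, h) = 3 - 15*d
L(x, B) = 33 (L(x, B) = 3 - 15*(-2) = 3 + 30 = 33)
L(-103, -9)/(-10808) = 33/(-10808) = 33*(-1/10808) = -33/10808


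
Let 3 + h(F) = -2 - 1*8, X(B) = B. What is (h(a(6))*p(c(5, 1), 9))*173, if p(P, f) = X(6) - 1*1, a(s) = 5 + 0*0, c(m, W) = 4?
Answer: -11245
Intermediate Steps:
a(s) = 5 (a(s) = 5 + 0 = 5)
h(F) = -13 (h(F) = -3 + (-2 - 1*8) = -3 + (-2 - 8) = -3 - 10 = -13)
p(P, f) = 5 (p(P, f) = 6 - 1*1 = 6 - 1 = 5)
(h(a(6))*p(c(5, 1), 9))*173 = -13*5*173 = -65*173 = -11245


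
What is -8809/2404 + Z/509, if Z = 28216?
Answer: 63347483/1223636 ≈ 51.770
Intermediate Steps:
-8809/2404 + Z/509 = -8809/2404 + 28216/509 = 63347483/1223636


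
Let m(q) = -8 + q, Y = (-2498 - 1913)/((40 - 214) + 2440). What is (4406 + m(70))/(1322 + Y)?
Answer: 920408/271931 ≈ 3.3847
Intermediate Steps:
Y = -401/206 (Y = -4411/(-174 + 2440) = -4411/2266 = -4411*1/2266 = -401/206 ≈ -1.9466)
(4406 + m(70))/(1322 + Y) = (4406 + (-8 + 70))/(1322 - 401/206) = (4406 + 62)/(271931/206) = 4468*(206/271931) = 920408/271931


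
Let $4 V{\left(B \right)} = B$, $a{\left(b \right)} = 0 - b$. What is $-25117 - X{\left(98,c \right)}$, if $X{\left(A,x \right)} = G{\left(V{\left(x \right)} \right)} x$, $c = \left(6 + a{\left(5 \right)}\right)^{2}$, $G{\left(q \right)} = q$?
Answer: $- \frac{100469}{4} \approx -25117.0$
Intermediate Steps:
$a{\left(b \right)} = - b$
$V{\left(B \right)} = \frac{B}{4}$
$c = 1$ ($c = \left(6 - 5\right)^{2} = 1^{2} = 1$)
$X{\left(A,x \right)} = \frac{x^{2}}{4}$ ($X{\left(A,x \right)} = \frac{x}{4} x = \frac{x^{2}}{4}$)
$-25117 - X{\left(98,c \right)} = -25117 - \frac{1^{2}}{4} = -25117 - \frac{1}{4} \cdot 1 = -25117 - \frac{1}{4} = - \frac{100469}{4}$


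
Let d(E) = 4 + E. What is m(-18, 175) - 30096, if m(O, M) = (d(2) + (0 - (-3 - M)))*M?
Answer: 2104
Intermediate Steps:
m(O, M) = M*(9 + M) (m(O, M) = ((4 + 2) + (0 - (-3 - M)))*M = (6 + (0 + (3 + M)))*M = (6 + (3 + M))*M = (9 + M)*M = M*(9 + M))
m(-18, 175) - 30096 = 175*(9 + 175) - 30096 = 175*184 - 30096 = 32200 - 30096 = 2104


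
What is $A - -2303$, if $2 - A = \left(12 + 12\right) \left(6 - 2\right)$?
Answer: $2209$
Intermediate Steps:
$A = -94$ ($A = 2 - \left(12 + 12\right) \left(6 - 2\right) = 2 - 24 \cdot 4 = 2 - 96 = -94$)
$A - -2303 = -94 - -2303 = -94 + 2303 = 2209$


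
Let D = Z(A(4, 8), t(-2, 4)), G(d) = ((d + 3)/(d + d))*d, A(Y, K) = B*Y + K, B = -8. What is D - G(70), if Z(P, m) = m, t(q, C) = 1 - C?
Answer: -79/2 ≈ -39.500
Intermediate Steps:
A(Y, K) = K - 8*Y (A(Y, K) = -8*Y + K = K - 8*Y)
G(d) = 3/2 + d/2 (G(d) = ((3 + d)/((2*d)))*d = ((3 + d)*(1/(2*d)))*d = ((3 + d)/(2*d))*d = 3/2 + d/2)
D = -3 (D = 1 - 1*4 = 1 - 4 = -3)
D - G(70) = -3 - (3/2 + (1/2)*70) = -3 - (3/2 + 35) = -3 - 1*73/2 = -3 - 73/2 = -79/2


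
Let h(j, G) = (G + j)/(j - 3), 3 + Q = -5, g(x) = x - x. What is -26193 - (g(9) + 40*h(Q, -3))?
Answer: -26233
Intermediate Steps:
g(x) = 0
Q = -8 (Q = -3 - 5 = -8)
h(j, G) = (G + j)/(-3 + j)
-26193 - (g(9) + 40*h(Q, -3)) = -26193 - (0 + 40*((-3 - 8)/(-3 - 8))) = -26193 - (0 + 40*(-11/(-11))) = -26193 - (0 + 40*(-1/11*(-11))) = -26193 - (0 + 40*1) = -26193 - (0 + 40) = -26193 - 1*40 = -26193 - 40 = -26233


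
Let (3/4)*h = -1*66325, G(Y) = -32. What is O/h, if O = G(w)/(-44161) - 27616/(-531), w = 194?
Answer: -304891792/518429163525 ≈ -0.00058811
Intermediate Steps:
h = -265300/3 (h = 4*(-1*66325)/3 = (4/3)*(-66325) = -265300/3 ≈ -88433.)
O = 1219567168/23449491 (O = -32/(-44161) - 27616/(-531) = -32*(-1/44161) - 27616*(-1/531) = 32/44161 + 27616/531 = 1219567168/23449491 ≈ 52.008)
O/h = 1219567168/(23449491*(-265300/3)) = (1219567168/23449491)*(-3/265300) = -304891792/518429163525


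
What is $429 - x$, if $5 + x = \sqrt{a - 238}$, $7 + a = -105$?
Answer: $434 - 5 i \sqrt{14} \approx 434.0 - 18.708 i$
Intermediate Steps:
$a = -112$ ($a = -7 - 105 = -112$)
$x = -5 + 5 i \sqrt{14}$ ($x = -5 + \sqrt{-112 - 238} = -5 + \sqrt{-350} = -5 + 5 i \sqrt{14} \approx -5.0 + 18.708 i$)
$429 - x = 429 - \left(-5 + 5 i \sqrt{14}\right) = 429 + \left(5 - 5 i \sqrt{14}\right) = 434 - 5 i \sqrt{14}$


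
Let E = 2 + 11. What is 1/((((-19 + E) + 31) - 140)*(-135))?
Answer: 1/15525 ≈ 6.4412e-5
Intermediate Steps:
E = 13
1/((((-19 + E) + 31) - 140)*(-135)) = 1/((((-19 + 13) + 31) - 140)*(-135)) = 1/(((-6 + 31) - 140)*(-135)) = 1/((25 - 140)*(-135)) = 1/(-115*(-135)) = 1/15525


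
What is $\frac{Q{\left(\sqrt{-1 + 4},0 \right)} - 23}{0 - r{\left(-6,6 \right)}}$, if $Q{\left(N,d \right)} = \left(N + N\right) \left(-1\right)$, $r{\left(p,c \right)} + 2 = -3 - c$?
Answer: $- \frac{23}{11} - \frac{2 \sqrt{3}}{11} \approx -2.4058$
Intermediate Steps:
$r{\left(p,c \right)} = -5 - c$ ($r{\left(p,c \right)} = -2 - \left(3 + c\right) = -5 - c$)
$Q{\left(N,d \right)} = - 2 N$ ($Q{\left(N,d \right)} = 2 N \left(-1\right) = - 2 N$)
$\frac{Q{\left(\sqrt{-1 + 4},0 \right)} - 23}{0 - r{\left(-6,6 \right)}} = \frac{- 2 \sqrt{-1 + 4} - 23}{0 - \left(-5 - 6\right)} = \frac{- 2 \sqrt{3} - 23}{0 - \left(-5 - 6\right)} = \frac{-23 - 2 \sqrt{3}}{0 - -11} = \frac{-23 - 2 \sqrt{3}}{0 + 11} = \frac{-23 - 2 \sqrt{3}}{11} = - \frac{23}{11} - \frac{2 \sqrt{3}}{11}$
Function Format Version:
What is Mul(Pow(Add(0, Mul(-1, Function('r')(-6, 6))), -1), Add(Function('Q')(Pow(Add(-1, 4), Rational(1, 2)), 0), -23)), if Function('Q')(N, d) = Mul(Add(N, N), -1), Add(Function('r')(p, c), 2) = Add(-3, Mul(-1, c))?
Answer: Add(Rational(-23, 11), Mul(Rational(-2, 11), Pow(3, Rational(1, 2)))) ≈ -2.4058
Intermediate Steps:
Function('r')(p, c) = Add(-5, Mul(-1, c)) (Function('r')(p, c) = Add(-2, Add(-3, Mul(-1, c))) = Add(-5, Mul(-1, c)))
Function('Q')(N, d) = Mul(-2, N) (Function('Q')(N, d) = Mul(Mul(2, N), -1) = Mul(-2, N))
Mul(Pow(Add(0, Mul(-1, Function('r')(-6, 6))), -1), Add(Function('Q')(Pow(Add(-1, 4), Rational(1, 2)), 0), -23)) = Mul(Pow(Add(0, Mul(-1, Add(-5, Mul(-1, 6)))), -1), Add(Mul(-2, Pow(Add(-1, 4), Rational(1, 2))), -23)) = Mul(Pow(Add(0, Mul(-1, Add(-5, -6))), -1), Add(Mul(-2, Pow(3, Rational(1, 2))), -23)) = Mul(Pow(Add(0, Mul(-1, -11)), -1), Add(-23, Mul(-2, Pow(3, Rational(1, 2))))) = Mul(Pow(Add(0, 11), -1), Add(-23, Mul(-2, Pow(3, Rational(1, 2))))) = Mul(Pow(11, -1), Add(-23, Mul(-2, Pow(3, Rational(1, 2))))) = Mul(Rational(1, 11), Add(-23, Mul(-2, Pow(3, Rational(1, 2))))) = Add(Rational(-23, 11), Mul(Rational(-2, 11), Pow(3, Rational(1, 2))))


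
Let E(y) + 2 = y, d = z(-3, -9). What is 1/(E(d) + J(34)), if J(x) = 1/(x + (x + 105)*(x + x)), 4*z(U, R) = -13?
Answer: -18972/99601 ≈ -0.19048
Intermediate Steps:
z(U, R) = -13/4 (z(U, R) = (¼)*(-13) = -13/4)
d = -13/4 ≈ -3.2500
E(y) = -2 + y
J(x) = 1/(x + 2*x*(105 + x)) (J(x) = 1/(x + (105 + x)*(2*x)) = 1/(x + 2*x*(105 + x)))
1/(E(d) + J(34)) = 1/((-2 - 13/4) + 1/(34*(211 + 2*34))) = 1/(-21/4 + 1/(34*(211 + 68))) = 1/(-21/4 + (1/34)/279) = 1/(-21/4 + (1/34)*(1/279)) = 1/(-21/4 + 1/9486) = 1/(-99601/18972) = -18972/99601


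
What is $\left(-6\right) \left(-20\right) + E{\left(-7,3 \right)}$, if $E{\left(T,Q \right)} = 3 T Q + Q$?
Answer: $60$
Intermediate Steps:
$E{\left(T,Q \right)} = Q + 3 Q T$ ($E{\left(T,Q \right)} = 3 Q T + Q = Q + 3 Q T$)
$\left(-6\right) \left(-20\right) + E{\left(-7,3 \right)} = \left(-6\right) \left(-20\right) + 3 \left(1 + 3 \left(-7\right)\right) = 120 + 3 \left(1 - 21\right) = 120 + 3 \left(-20\right) = 120 - 60 = 60$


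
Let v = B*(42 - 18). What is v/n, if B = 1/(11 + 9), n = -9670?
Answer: -3/24175 ≈ -0.00012410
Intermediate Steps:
B = 1/20 ≈ 0.050000
v = 6/5 (v = (42 - 18)/20 = (1/20)*24 = 6/5 ≈ 1.2000)
v/n = (6/5)/(-9670) = (6/5)*(-1/9670) = -3/24175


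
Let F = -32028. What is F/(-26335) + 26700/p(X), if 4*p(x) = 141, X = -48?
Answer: 939031316/1237745 ≈ 758.66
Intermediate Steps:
p(x) = 141/4 (p(x) = (¼)*141 = 141/4)
F/(-26335) + 26700/p(X) = -32028/(-26335) + 26700/(141/4) = -32028*(-1/26335) + 26700*(4/141) = 32028/26335 + 35600/47 = 939031316/1237745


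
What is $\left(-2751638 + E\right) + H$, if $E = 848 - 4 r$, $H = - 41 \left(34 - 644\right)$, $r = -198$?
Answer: $-2724988$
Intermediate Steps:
$H = 25010$ ($H = - 41 \left(34 - 644\right) = \left(-41\right) \left(-610\right) = 25010$)
$E = 1640$ ($E = 848 - -792 = 848 + 792 = 1640$)
$\left(-2751638 + E\right) + H = \left(-2751638 + 1640\right) + 25010 = -2749998 + 25010 = -2724988$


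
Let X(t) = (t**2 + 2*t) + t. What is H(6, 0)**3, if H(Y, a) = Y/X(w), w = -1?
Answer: -27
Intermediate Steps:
X(t) = t**2 + 3*t
H(Y, a) = -Y/2 (H(Y, a) = Y/((-(3 - 1))) = Y/((-1*2)) = Y/(-2) = -Y/2)
H(6, 0)**3 = (-1/2*6)**3 = (-3)**3 = -27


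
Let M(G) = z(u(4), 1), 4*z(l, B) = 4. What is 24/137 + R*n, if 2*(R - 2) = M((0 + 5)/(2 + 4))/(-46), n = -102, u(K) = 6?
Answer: -1277517/6302 ≈ -202.72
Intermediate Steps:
z(l, B) = 1 (z(l, B) = (¼)*4 = 1)
M(G) = 1
R = 183/92 (R = 2 + (1/(-46))/2 = 2 + (1*(-1/46))/2 = 2 + (½)*(-1/46) = 2 - 1/92 = 183/92 ≈ 1.9891)
24/137 + R*n = 24/137 + (183/92)*(-102) = 24*(1/137) - 9333/46 = 24/137 - 9333/46 = -1277517/6302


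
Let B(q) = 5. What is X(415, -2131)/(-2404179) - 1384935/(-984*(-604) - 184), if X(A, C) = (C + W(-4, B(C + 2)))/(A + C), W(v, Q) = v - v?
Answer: -109877868579851/47138776119864 ≈ -2.3309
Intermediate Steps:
W(v, Q) = 0
X(A, C) = C/(A + C) (X(A, C) = (C + 0)/(A + C) = C/(A + C))
X(415, -2131)/(-2404179) - 1384935/(-984*(-604) - 184) = -2131/(415 - 2131)/(-2404179) - 1384935/(-984*(-604) - 184) = -2131/(-1716)*(-1/2404179) - 1384935/(594336 - 184) = -2131*(-1/1716)*(-1/2404179) - 1384935/594152 = (2131/1716)*(-1/2404179) - 1384935*1/594152 = -2131/4125571164 - 1384935/594152 = -109877868579851/47138776119864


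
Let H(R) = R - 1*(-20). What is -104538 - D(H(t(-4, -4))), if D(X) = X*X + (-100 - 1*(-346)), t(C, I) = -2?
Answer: -105108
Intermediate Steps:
H(R) = 20 + R (H(R) = R + 20 = 20 + R)
D(X) = 246 + X² (D(X) = X² + (-100 + 346) = X² + 246 = 246 + X²)
-104538 - D(H(t(-4, -4))) = -104538 - (246 + (20 - 2)²) = -104538 - (246 + 18²) = -104538 - (246 + 324) = -104538 - 1*570 = -104538 - 570 = -105108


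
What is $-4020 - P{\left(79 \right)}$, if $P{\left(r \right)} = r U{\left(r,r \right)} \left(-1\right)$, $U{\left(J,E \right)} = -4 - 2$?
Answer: $-4494$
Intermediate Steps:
$U{\left(J,E \right)} = -6$
$P{\left(r \right)} = 6 r$ ($P{\left(r \right)} = r \left(-6\right) \left(-1\right) = - 6 r \left(-1\right) = 6 r$)
$-4020 - P{\left(79 \right)} = -4020 - 6 \cdot 79 = -4020 - 474 = -4494$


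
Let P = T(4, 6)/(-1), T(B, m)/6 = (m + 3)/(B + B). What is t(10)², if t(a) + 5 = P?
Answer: 2209/16 ≈ 138.06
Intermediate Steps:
T(B, m) = 3*(3 + m)/B (T(B, m) = 6*((m + 3)/(B + B)) = 6*((3 + m)/((2*B))) = 6*((3 + m)*(1/(2*B))) = 6*((3 + m)/(2*B)) = 3*(3 + m)/B)
P = -27/4 (P = (3*(3 + 6)/4)/(-1) = (3*(¼)*9)*(-1) = (27/4)*(-1) = -27/4 ≈ -6.7500)
t(a) = -47/4 (t(a) = -5 - 27/4 = -47/4)
t(10)² = (-47/4)² = 2209/16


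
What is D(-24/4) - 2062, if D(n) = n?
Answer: -2068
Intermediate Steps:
D(-24/4) - 2062 = -24/4 - 2062 = -24*1/4 - 2062 = -6 - 2062 = -2068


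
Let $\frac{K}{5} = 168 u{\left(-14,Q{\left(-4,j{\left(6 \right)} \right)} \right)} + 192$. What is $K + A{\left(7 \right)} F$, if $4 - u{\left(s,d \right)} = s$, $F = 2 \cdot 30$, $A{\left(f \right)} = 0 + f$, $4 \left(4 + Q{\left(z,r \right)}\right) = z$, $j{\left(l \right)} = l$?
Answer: $16500$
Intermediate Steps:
$Q{\left(z,r \right)} = -4 + \frac{z}{4}$
$A{\left(f \right)} = f$
$F = 60$
$u{\left(s,d \right)} = 4 - s$
$K = 16080$ ($K = 5 \left(168 \left(4 - -14\right) + 192\right) = 5 \left(168 \left(4 + 14\right) + 192\right) = 5 \left(168 \cdot 18 + 192\right) = 5 \left(3024 + 192\right) = 5 \cdot 3216 = 16080$)
$K + A{\left(7 \right)} F = 16080 + 7 \cdot 60 = 16080 + 420 = 16500$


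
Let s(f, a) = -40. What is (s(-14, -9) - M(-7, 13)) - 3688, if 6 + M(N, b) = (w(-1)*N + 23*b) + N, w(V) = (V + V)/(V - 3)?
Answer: -8021/2 ≈ -4010.5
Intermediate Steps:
w(V) = 2*V/(-3 + V) (w(V) = (2*V)/(-3 + V) = 2*V/(-3 + V))
M(N, b) = -6 + 23*b + 3*N/2 (M(N, b) = -6 + (((2*(-1)/(-3 - 1))*N + 23*b) + N) = -6 + (((2*(-1)/(-4))*N + 23*b) + N) = -6 + (((2*(-1)*(-¼))*N + 23*b) + N) = -6 + ((N/2 + 23*b) + N) = -6 + (23*b + 3*N/2) = -6 + 23*b + 3*N/2)
(s(-14, -9) - M(-7, 13)) - 3688 = (-40 - (-6 + 23*13 + (3/2)*(-7))) - 3688 = (-40 - (-6 + 299 - 21/2)) - 3688 = (-40 - 1*565/2) - 3688 = (-40 - 565/2) - 3688 = -645/2 - 3688 = -8021/2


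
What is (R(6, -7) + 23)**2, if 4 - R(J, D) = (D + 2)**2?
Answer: 4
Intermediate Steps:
R(J, D) = 4 - (2 + D)**2 (R(J, D) = 4 - (D + 2)**2 = 4 - (2 + D)**2)
(R(6, -7) + 23)**2 = ((4 - (2 - 7)**2) + 23)**2 = ((4 - 1*(-5)**2) + 23)**2 = ((4 - 1*25) + 23)**2 = ((4 - 25) + 23)**2 = (-21 + 23)**2 = 2**2 = 4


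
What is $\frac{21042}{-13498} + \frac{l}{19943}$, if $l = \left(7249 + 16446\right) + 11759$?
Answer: $\frac{29458743}{134595307} \approx 0.21887$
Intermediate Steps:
$l = 35454$ ($l = 23695 + 11759 = 35454$)
$\frac{21042}{-13498} + \frac{l}{19943} = \frac{21042}{-13498} + \frac{35454}{19943} = 21042 \left(- \frac{1}{13498}\right) + 35454 \cdot \frac{1}{19943} = - \frac{10521}{6749} + \frac{35454}{19943} = \frac{29458743}{134595307}$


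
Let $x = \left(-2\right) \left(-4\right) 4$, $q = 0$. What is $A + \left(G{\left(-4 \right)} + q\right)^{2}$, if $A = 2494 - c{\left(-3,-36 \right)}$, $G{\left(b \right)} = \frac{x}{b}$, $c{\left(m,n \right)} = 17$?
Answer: $2541$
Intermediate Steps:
$x = 32$ ($x = 8 \cdot 4 = 32$)
$G{\left(b \right)} = \frac{32}{b}$
$A = 2477$ ($A = 2494 - 17 = 2477$)
$A + \left(G{\left(-4 \right)} + q\right)^{2} = 2477 + \left(\frac{32}{-4} + 0\right)^{2} = 2477 + \left(32 \left(- \frac{1}{4}\right) + 0\right)^{2} = 2477 + \left(-8 + 0\right)^{2} = 2477 + \left(-8\right)^{2} = 2477 + 64 = 2541$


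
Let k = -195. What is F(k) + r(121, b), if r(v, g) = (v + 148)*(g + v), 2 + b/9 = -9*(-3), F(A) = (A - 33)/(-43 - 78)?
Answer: 11262182/121 ≈ 93076.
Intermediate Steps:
F(A) = 3/11 - A/121 (F(A) = (-33 + A)/(-121) = (-33 + A)*(-1/121) = 3/11 - A/121)
b = 225 (b = -18 + 9*(-9*(-3)) = -18 + 9*27 = -18 + 243 = 225)
r(v, g) = (148 + v)*(g + v)
F(k) + r(121, b) = (3/11 - 1/121*(-195)) + (121**2 + 148*225 + 148*121 + 225*121) = (3/11 + 195/121) + (14641 + 33300 + 17908 + 27225) = 228/121 + 93074 = 11262182/121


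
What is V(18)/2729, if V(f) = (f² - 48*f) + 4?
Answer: -536/2729 ≈ -0.19641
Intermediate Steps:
V(f) = 4 + f² - 48*f
V(18)/2729 = (4 + 18² - 48*18)/2729 = (4 + 324 - 864)*(1/2729) = -536*1/2729 = -536/2729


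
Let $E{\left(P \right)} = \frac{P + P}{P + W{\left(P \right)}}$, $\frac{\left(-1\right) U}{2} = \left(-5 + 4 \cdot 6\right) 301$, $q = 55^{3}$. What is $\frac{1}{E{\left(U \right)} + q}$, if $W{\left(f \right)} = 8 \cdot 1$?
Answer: $\frac{5715}{950844563} \approx 6.0104 \cdot 10^{-6}$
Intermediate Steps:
$W{\left(f \right)} = 8$
$q = 166375$
$U = -11438$ ($U = - 2 \left(-5 + 4 \cdot 6\right) 301 = - 2 \left(-5 + 24\right) 301 = - 2 \cdot 19 \cdot 301 = \left(-2\right) 5719 = -11438$)
$E{\left(P \right)} = \frac{2 P}{8 + P}$ ($E{\left(P \right)} = \frac{P + P}{P + 8} = \frac{2 P}{8 + P}$)
$\frac{1}{E{\left(U \right)} + q} = \frac{1}{2 \left(-11438\right) \frac{1}{8 - 11438} + 166375} = \frac{1}{2 \left(-11438\right) \frac{1}{-11430} + 166375} = \frac{1}{2 \left(-11438\right) \left(- \frac{1}{11430}\right) + 166375} = \frac{1}{\frac{11438}{5715} + 166375} = \frac{1}{\frac{950844563}{5715}} = \frac{5715}{950844563}$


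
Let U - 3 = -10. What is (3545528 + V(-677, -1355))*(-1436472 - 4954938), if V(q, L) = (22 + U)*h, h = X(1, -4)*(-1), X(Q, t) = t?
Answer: -22661306599080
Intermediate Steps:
U = -7 (U = 3 - 10 = -7)
h = 4 (h = -4*(-1) = 4)
V(q, L) = 60 (V(q, L) = (22 - 7)*4 = 15*4 = 60)
(3545528 + V(-677, -1355))*(-1436472 - 4954938) = (3545528 + 60)*(-1436472 - 4954938) = 3545588*(-6391410) = -22661306599080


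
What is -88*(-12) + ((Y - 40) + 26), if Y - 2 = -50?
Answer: 994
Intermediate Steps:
Y = -48 (Y = 2 - 50 = -48)
-88*(-12) + ((Y - 40) + 26) = -88*(-12) + ((-48 - 40) + 26) = 1056 + (-88 + 26) = 1056 - 62 = 994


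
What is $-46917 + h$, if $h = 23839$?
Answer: $-23078$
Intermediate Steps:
$-46917 + h = -46917 + 23839 = -23078$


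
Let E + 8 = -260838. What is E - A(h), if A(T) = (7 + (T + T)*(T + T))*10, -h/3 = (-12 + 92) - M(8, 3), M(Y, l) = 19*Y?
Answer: -2127156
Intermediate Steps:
E = -260846 (E = -8 - 260838 = -260846)
h = 216 (h = -3*((-12 + 92) - 19*8) = -3*(80 - 1*152) = -3*(80 - 152) = -3*(-72) = 216)
A(T) = 70 + 40*T² (A(T) = (7 + (2*T)*(2*T))*10 = (7 + 4*T²)*10 = 70 + 40*T²)
E - A(h) = -260846 - (70 + 40*216²) = -260846 - (70 + 40*46656) = -260846 - (70 + 1866240) = -260846 - 1*1866310 = -260846 - 1866310 = -2127156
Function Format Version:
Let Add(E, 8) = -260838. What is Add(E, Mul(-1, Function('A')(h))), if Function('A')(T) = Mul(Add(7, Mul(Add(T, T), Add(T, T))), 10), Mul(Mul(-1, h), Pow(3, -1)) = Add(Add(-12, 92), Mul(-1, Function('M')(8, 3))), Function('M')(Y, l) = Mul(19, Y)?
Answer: -2127156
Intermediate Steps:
E = -260846 (E = Add(-8, -260838) = -260846)
h = 216 (h = Mul(-3, Add(Add(-12, 92), Mul(-1, Mul(19, 8)))) = Mul(-3, Add(80, Mul(-1, 152))) = Mul(-3, Add(80, -152)) = Mul(-3, -72) = 216)
Function('A')(T) = Add(70, Mul(40, Pow(T, 2))) (Function('A')(T) = Mul(Add(7, Mul(Mul(2, T), Mul(2, T))), 10) = Mul(Add(7, Mul(4, Pow(T, 2))), 10) = Add(70, Mul(40, Pow(T, 2))))
Add(E, Mul(-1, Function('A')(h))) = Add(-260846, Mul(-1, Add(70, Mul(40, Pow(216, 2))))) = Add(-260846, Mul(-1, Add(70, Mul(40, 46656)))) = Add(-260846, Mul(-1, Add(70, 1866240))) = Add(-260846, Mul(-1, 1866310)) = Add(-260846, -1866310) = -2127156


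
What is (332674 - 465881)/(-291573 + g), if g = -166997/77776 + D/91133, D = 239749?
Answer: 944165915427056/2066654393946561 ≈ 0.45686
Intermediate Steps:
g = 3427780623/7087960208 (g = -166997/77776 + 239749/91133 = 3427780623/7087960208 ≈ 0.48361)
(332674 - 465881)/(-291573 + g) = (332674 - 465881)/(-291573 + 3427780623/7087960208) = -133207/(-2066654393946561/7087960208) = -133207*(-7087960208/2066654393946561) = 944165915427056/2066654393946561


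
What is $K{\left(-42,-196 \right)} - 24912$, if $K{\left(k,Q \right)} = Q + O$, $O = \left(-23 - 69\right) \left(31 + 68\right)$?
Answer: $-34216$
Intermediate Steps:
$O = -9108$ ($O = \left(-92\right) 99 = -9108$)
$K{\left(k,Q \right)} = -9108 + Q$ ($K{\left(k,Q \right)} = Q - 9108 = -9108 + Q$)
$K{\left(-42,-196 \right)} - 24912 = \left(-9108 - 196\right) - 24912 = -9304 - 24912 = -34216$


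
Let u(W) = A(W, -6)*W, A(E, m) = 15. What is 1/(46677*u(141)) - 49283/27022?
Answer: -4865309152943/2667661965810 ≈ -1.8238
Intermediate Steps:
u(W) = 15*W
1/(46677*u(141)) - 49283/27022 = 1/(46677*((15*141))) - 49283/27022 = (1/46677)/2115 - 49283*1/27022 = (1/46677)*(1/2115) - 49283/27022 = 1/98721855 - 49283/27022 = -4865309152943/2667661965810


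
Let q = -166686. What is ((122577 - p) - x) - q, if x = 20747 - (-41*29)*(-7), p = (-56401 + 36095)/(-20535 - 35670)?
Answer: 15559715689/56205 ≈ 2.7684e+5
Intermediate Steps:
p = 20306/56205 (p = -20306/(-56205) = -20306*(-1/56205) = 20306/56205 ≈ 0.36128)
x = 12424 (x = 20747 - (-1189)*(-7) = 20747 - 1*8323 = 20747 - 8323 = 12424)
((122577 - p) - x) - q = ((122577 - 1*20306/56205) - 1*12424) - 1*(-166686) = ((122577 - 20306/56205) - 12424) + 166686 = (6889419979/56205 - 12424) + 166686 = 6191129059/56205 + 166686 = 15559715689/56205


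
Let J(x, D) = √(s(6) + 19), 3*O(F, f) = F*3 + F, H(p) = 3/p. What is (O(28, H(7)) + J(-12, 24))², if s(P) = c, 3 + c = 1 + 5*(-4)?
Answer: 12517/9 + 224*I*√3/3 ≈ 1390.8 + 129.33*I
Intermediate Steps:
c = -22 (c = -3 + (1 + 5*(-4)) = -3 + (1 - 20) = -3 - 19 = -22)
s(P) = -22
O(F, f) = 4*F/3 (O(F, f) = (F*3 + F)/3 = (3*F + F)/3 = (4*F)/3 = 4*F/3)
J(x, D) = I*√3 (J(x, D) = √(-22 + 19) = √(-3) = I*√3)
(O(28, H(7)) + J(-12, 24))² = ((4/3)*28 + I*√3)² = (112/3 + I*√3)²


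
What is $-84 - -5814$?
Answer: $5730$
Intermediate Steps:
$-84 - -5814 = -84 + 5814 = 5730$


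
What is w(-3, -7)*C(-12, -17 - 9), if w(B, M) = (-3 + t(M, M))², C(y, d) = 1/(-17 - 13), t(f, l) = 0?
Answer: -3/10 ≈ -0.30000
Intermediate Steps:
C(y, d) = -1/30 (C(y, d) = 1/(-30) = -1/30)
w(B, M) = 9 (w(B, M) = (-3 + 0)² = (-3)² = 9)
w(-3, -7)*C(-12, -17 - 9) = 9*(-1/30) = -3/10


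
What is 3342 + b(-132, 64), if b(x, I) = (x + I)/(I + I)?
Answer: 106927/32 ≈ 3341.5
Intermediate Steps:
b(x, I) = (I + x)/(2*I) (b(x, I) = (I + x)/((2*I)) = (I + x)*(1/(2*I)) = (I + x)/(2*I))
3342 + b(-132, 64) = 3342 + (½)*(64 - 132)/64 = 3342 + (½)*(1/64)*(-68) = 3342 - 17/32 = 106927/32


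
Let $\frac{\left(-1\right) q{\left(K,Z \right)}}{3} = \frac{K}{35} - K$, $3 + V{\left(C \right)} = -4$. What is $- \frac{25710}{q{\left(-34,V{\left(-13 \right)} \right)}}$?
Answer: $\frac{149975}{578} \approx 259.47$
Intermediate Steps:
$V{\left(C \right)} = -7$ ($V{\left(C \right)} = -3 - 4 = -7$)
$q{\left(K,Z \right)} = \frac{102 K}{35}$ ($q{\left(K,Z \right)} = - 3 \left(\frac{K}{35} - K\right) = - 3 \left(- \frac{34 K}{35}\right) = \frac{102 K}{35}$)
$- \frac{25710}{q{\left(-34,V{\left(-13 \right)} \right)}} = - \frac{25710}{\frac{102}{35} \left(-34\right)} = - \frac{25710}{- \frac{3468}{35}} = \left(-25710\right) \left(- \frac{35}{3468}\right) = \frac{149975}{578}$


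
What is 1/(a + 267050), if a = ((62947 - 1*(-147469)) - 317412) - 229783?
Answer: -1/69729 ≈ -1.4341e-5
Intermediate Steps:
a = -336779 (a = ((62947 + 147469) - 317412) - 229783 = (210416 - 317412) - 229783 = -106996 - 229783 = -336779)
1/(a + 267050) = 1/(-336779 + 267050) = 1/(-69729) = -1/69729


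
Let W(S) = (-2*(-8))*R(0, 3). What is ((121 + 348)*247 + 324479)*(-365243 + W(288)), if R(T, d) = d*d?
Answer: -160761121878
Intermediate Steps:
R(T, d) = d²
W(S) = 144 (W(S) = -2*(-8)*3² = 16*9 = 144)
((121 + 348)*247 + 324479)*(-365243 + W(288)) = ((121 + 348)*247 + 324479)*(-365243 + 144) = (469*247 + 324479)*(-365099) = (115843 + 324479)*(-365099) = 440322*(-365099) = -160761121878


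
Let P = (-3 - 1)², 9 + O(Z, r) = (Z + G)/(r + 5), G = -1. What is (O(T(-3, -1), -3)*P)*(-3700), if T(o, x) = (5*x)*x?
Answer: 414400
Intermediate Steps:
T(o, x) = 5*x²
O(Z, r) = -9 + (-1 + Z)/(5 + r) (O(Z, r) = -9 + (Z - 1)/(r + 5) = -9 + (-1 + Z)/(5 + r))
P = 16 (P = (-4)² = 16)
(O(T(-3, -1), -3)*P)*(-3700) = (((-46 + 5*(-1)² - 9*(-3))/(5 - 3))*16)*(-3700) = (((-46 + 5*1 + 27)/2)*16)*(-3700) = (((-46 + 5 + 27)/2)*16)*(-3700) = (((½)*(-14))*16)*(-3700) = -7*16*(-3700) = -112*(-3700) = 414400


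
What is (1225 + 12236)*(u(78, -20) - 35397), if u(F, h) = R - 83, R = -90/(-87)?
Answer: -13849888290/29 ≈ -4.7758e+8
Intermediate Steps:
R = 30/29 (R = -90*(-1/87) = 30/29 ≈ 1.0345)
u(F, h) = -2377/29 (u(F, h) = 30/29 - 83 = -2377/29)
(1225 + 12236)*(u(78, -20) - 35397) = (1225 + 12236)*(-2377/29 - 35397) = 13461*(-1028890/29) = -13849888290/29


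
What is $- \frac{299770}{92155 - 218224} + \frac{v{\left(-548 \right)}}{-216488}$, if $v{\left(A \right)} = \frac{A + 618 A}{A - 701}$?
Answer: $\frac{20253274743653}{8522059916082} \approx 2.3766$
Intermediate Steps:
$v{\left(A \right)} = \frac{619 A}{-701 + A}$
$- \frac{299770}{92155 - 218224} + \frac{v{\left(-548 \right)}}{-216488} = - \frac{299770}{92155 - 218224} + \frac{619 \left(-548\right) \frac{1}{-701 - 548}}{-216488} = - \frac{299770}{92155 - 218224} + 619 \left(-548\right) \frac{1}{-1249} \left(- \frac{1}{216488}\right) = - \frac{299770}{-126069} + 619 \left(-548\right) \left(- \frac{1}{1249}\right) \left(- \frac{1}{216488}\right) = \left(-299770\right) \left(- \frac{1}{126069}\right) + \frac{339212}{1249} \left(- \frac{1}{216488}\right) = \frac{299770}{126069} - \frac{84803}{67598378} = \frac{20253274743653}{8522059916082}$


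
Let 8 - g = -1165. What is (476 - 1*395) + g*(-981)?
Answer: -1150632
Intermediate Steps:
g = 1173 (g = 8 - 1*(-1165) = 8 + 1165 = 1173)
(476 - 1*395) + g*(-981) = (476 - 1*395) + 1173*(-981) = (476 - 395) - 1150713 = 81 - 1150713 = -1150632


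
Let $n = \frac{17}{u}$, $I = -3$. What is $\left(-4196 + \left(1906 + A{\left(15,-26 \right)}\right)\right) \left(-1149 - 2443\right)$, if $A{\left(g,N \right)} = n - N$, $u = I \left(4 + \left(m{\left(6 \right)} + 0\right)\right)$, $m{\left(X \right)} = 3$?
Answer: $\frac{170839112}{21} \approx 8.1352 \cdot 10^{6}$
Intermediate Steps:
$u = -21$ ($u = - 3 \left(4 + \left(3 + 0\right)\right) = - 3 \left(4 + 3\right) = \left(-3\right) 7 = -21$)
$n = - \frac{17}{21}$ ($n = \frac{17}{-21} = 17 \left(- \frac{1}{21}\right) = - \frac{17}{21} \approx -0.80952$)
$A{\left(g,N \right)} = - \frac{17}{21} - N$
$\left(-4196 + \left(1906 + A{\left(15,-26 \right)}\right)\right) \left(-1149 - 2443\right) = \left(-4196 + \left(1906 - - \frac{529}{21}\right)\right) \left(-1149 - 2443\right) = \left(-4196 + \left(1906 + \left(- \frac{17}{21} + 26\right)\right)\right) \left(-3592\right) = \left(-4196 + \left(1906 + \frac{529}{21}\right)\right) \left(-3592\right) = \left(-4196 + \frac{40555}{21}\right) \left(-3592\right) = \left(- \frac{47561}{21}\right) \left(-3592\right) = \frac{170839112}{21}$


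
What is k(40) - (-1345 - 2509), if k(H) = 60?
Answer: 3914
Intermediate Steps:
k(40) - (-1345 - 2509) = 60 - (-1345 - 2509) = 60 - 1*(-3854) = 60 + 3854 = 3914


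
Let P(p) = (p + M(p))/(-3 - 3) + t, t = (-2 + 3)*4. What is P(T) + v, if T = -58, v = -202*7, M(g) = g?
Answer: -4172/3 ≈ -1390.7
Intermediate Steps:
v = -1414
t = 4 (t = 1*4 = 4)
P(p) = 4 - p/3 (P(p) = (p + p)/(-3 - 3) + 4 = (2*p)/(-6) + 4 = (2*p)*(-⅙) + 4 = -p/3 + 4 = 4 - p/3)
P(T) + v = (4 - ⅓*(-58)) - 1414 = (4 + 58/3) - 1414 = 70/3 - 1414 = -4172/3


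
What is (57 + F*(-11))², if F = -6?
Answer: 15129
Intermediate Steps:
(57 + F*(-11))² = (57 - 6*(-11))² = (57 + 66)² = 123² = 15129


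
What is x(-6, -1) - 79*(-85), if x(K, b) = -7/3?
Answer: 20138/3 ≈ 6712.7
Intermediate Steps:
x(K, b) = -7/3 (x(K, b) = -7*1/3 = -7/3)
x(-6, -1) - 79*(-85) = -7/3 - 79*(-85) = -7/3 + 6715 = 20138/3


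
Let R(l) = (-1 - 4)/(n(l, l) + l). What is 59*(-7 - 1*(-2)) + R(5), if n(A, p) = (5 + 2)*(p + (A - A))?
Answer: -2361/8 ≈ -295.13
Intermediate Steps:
n(A, p) = 7*p (n(A, p) = 7*(p + 0) = 7*p)
R(l) = -5/(8*l) (R(l) = (-1 - 4)/(7*l + l) = -5*1/(8*l) = -5/(8*l))
59*(-7 - 1*(-2)) + R(5) = 59*(-7 - 1*(-2)) - 5/8/5 = 59*(-7 + 2) - 5/8*⅕ = 59*(-5) - ⅛ = -295 - ⅛ = -2361/8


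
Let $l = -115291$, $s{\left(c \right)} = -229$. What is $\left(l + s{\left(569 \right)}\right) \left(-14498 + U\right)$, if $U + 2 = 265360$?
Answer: $-28979347200$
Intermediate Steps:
$U = 265358$ ($U = -2 + 265360 = 265358$)
$\left(l + s{\left(569 \right)}\right) \left(-14498 + U\right) = \left(-115291 - 229\right) \left(-14498 + 265358\right) = \left(-115520\right) 250860 = -28979347200$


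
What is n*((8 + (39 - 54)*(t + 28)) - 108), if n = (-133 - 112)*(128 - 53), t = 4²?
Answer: 13965000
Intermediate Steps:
t = 16
n = -18375 (n = -245*75 = -18375)
n*((8 + (39 - 54)*(t + 28)) - 108) = -18375*((8 + (39 - 54)*(16 + 28)) - 108) = -18375*((8 - 15*44) - 108) = -18375*((8 - 660) - 108) = -18375*(-652 - 108) = -18375*(-760) = 13965000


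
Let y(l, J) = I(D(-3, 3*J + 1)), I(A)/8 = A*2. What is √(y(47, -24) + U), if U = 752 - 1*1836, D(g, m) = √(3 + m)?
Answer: 2*√(-271 + 8*I*√17) ≈ 2.0 + 32.985*I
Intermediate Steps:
I(A) = 16*A (I(A) = 8*(A*2) = 8*(2*A) = 16*A)
y(l, J) = 16*√(4 + 3*J) (y(l, J) = 16*√(3 + (3*J + 1)) = 16*√(3 + (1 + 3*J)) = 16*√(4 + 3*J))
U = -1084 (U = 752 - 1836 = -1084)
√(y(47, -24) + U) = √(16*√(4 + 3*(-24)) - 1084) = √(16*√(4 - 72) - 1084) = √(16*√(-68) - 1084) = √(16*(2*I*√17) - 1084) = √(32*I*√17 - 1084) = √(-1084 + 32*I*√17)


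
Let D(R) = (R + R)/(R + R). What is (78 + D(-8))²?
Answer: 6241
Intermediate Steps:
D(R) = 1 (D(R) = (2*R)/((2*R)) = (2*R)*(1/(2*R)) = 1)
(78 + D(-8))² = (78 + 1)² = 79² = 6241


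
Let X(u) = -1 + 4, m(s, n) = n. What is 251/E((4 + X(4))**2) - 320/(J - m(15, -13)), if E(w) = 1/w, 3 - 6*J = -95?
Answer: 135169/11 ≈ 12288.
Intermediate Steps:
X(u) = 3
J = 49/3 (J = 1/2 - 1/6*(-95) = 1/2 + 95/6 = 49/3 ≈ 16.333)
E(w) = 1/w
251/E((4 + X(4))**2) - 320/(J - m(15, -13)) = 251/(1/((4 + 3)**2)) - 320/(49/3 - 1*(-13)) = 251/(1/(7**2)) - 320/(49/3 + 13) = 251/(1/49) - 320/88/3 = 251/(1/49) - 320*3/88 = 251*49 - 120/11 = 12299 - 120/11 = 135169/11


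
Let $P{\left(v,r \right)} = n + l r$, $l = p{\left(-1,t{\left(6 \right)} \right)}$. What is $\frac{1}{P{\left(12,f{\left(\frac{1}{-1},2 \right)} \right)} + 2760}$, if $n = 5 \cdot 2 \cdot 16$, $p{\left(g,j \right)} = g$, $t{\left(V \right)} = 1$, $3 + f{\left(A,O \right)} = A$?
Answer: $\frac{1}{2924} \approx 0.000342$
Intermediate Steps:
$f{\left(A,O \right)} = -3 + A$
$l = -1$
$n = 160$ ($n = 10 \cdot 16 = 160$)
$P{\left(v,r \right)} = 160 - r$
$\frac{1}{P{\left(12,f{\left(\frac{1}{-1},2 \right)} \right)} + 2760} = \frac{1}{\left(160 - \left(-3 + \frac{1}{-1}\right)\right) + 2760} = \frac{1}{\left(160 - \left(-3 - 1\right)\right) + 2760} = \frac{1}{\left(160 - -4\right) + 2760} = \frac{1}{\left(160 + 4\right) + 2760} = \frac{1}{164 + 2760} = \frac{1}{2924}$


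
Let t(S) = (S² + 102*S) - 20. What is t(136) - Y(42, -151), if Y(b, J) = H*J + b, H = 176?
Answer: 58882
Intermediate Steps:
Y(b, J) = b + 176*J (Y(b, J) = 176*J + b = b + 176*J)
t(S) = -20 + S² + 102*S
t(136) - Y(42, -151) = (-20 + 136² + 102*136) - (42 + 176*(-151)) = (-20 + 18496 + 13872) - (42 - 26576) = 32348 - 1*(-26534) = 32348 + 26534 = 58882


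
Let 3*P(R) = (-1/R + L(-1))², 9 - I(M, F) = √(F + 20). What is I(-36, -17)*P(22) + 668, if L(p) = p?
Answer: 324899/484 - 529*√3/1452 ≈ 670.65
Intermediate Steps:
I(M, F) = 9 - √(20 + F) (I(M, F) = 9 - √(F + 20) = 9 - √(20 + F))
P(R) = (-1 - 1/R)²/3 (P(R) = (-1/R - 1)²/3 = (-1 - 1/R)²/3)
I(-36, -17)*P(22) + 668 = (9 - √(20 - 17))*((⅓)*(1 + 22)²/22²) + 668 = (9 - √3)*((⅓)*(1/484)*23²) + 668 = (9 - √3)*((⅓)*(1/484)*529) + 668 = (9 - √3)*(529/1452) + 668 = (1587/484 - 529*√3/1452) + 668 = 324899/484 - 529*√3/1452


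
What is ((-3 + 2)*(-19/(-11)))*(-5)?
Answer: 95/11 ≈ 8.6364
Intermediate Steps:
((-3 + 2)*(-19/(-11)))*(-5) = -(-19)*(-1)/11*(-5) = -1*19/11*(-5) = -19/11*(-5) = 95/11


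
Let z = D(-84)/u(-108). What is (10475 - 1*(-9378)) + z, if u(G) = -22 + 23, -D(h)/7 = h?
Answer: 20441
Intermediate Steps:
D(h) = -7*h
u(G) = 1
z = 588 (z = -7*(-84)/1 = 588*1 = 588)
(10475 - 1*(-9378)) + z = (10475 - 1*(-9378)) + 588 = (10475 + 9378) + 588 = 19853 + 588 = 20441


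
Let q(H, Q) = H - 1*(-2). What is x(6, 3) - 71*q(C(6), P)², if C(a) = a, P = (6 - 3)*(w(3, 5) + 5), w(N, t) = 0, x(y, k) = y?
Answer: -4538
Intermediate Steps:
P = 15 (P = (6 - 3)*(0 + 5) = 3*5 = 15)
q(H, Q) = 2 + H (q(H, Q) = H + 2 = 2 + H)
x(6, 3) - 71*q(C(6), P)² = 6 - 71*(2 + 6)² = 6 - 71*8² = 6 - 71*64 = 6 - 4544 = -4538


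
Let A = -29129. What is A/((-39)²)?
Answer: -29129/1521 ≈ -19.151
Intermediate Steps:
A/((-39)²) = -29129/((-39)²) = -29129/1521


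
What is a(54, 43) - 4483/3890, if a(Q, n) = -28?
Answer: -113403/3890 ≈ -29.152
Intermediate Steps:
a(54, 43) - 4483/3890 = -28 - 4483/3890 = -113403/3890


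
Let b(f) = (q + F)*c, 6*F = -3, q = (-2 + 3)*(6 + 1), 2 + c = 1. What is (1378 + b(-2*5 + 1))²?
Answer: 7524049/4 ≈ 1.8810e+6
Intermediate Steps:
c = -1 (c = -2 + 1 = -1)
q = 7 (q = 1*7 = 7)
F = -½ (F = (⅙)*(-3) = -½ ≈ -0.50000)
b(f) = -13/2 (b(f) = (7 - ½)*(-1) = (13/2)*(-1) = -13/2)
(1378 + b(-2*5 + 1))² = (1378 - 13/2)² = (2743/2)² = 7524049/4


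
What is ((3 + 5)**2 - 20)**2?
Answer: 1936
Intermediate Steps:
((3 + 5)**2 - 20)**2 = (8**2 - 20)**2 = (64 - 20)**2 = 44**2 = 1936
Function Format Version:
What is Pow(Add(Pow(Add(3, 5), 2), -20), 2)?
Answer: 1936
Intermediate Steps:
Pow(Add(Pow(Add(3, 5), 2), -20), 2) = Pow(Add(Pow(8, 2), -20), 2) = Pow(Add(64, -20), 2) = Pow(44, 2) = 1936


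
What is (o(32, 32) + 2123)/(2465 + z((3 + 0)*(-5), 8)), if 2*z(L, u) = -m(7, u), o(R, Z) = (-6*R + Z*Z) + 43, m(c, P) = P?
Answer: 2998/2461 ≈ 1.2182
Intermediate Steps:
o(R, Z) = 43 + Z**2 - 6*R (o(R, Z) = (-6*R + Z**2) + 43 = (Z**2 - 6*R) + 43 = 43 + Z**2 - 6*R)
z(L, u) = -u/2 (z(L, u) = (-u)/2 = -u/2)
(o(32, 32) + 2123)/(2465 + z((3 + 0)*(-5), 8)) = ((43 + 32**2 - 6*32) + 2123)/(2465 - 1/2*8) = ((43 + 1024 - 192) + 2123)/(2465 - 4) = (875 + 2123)/2461 = 2998*(1/2461) = 2998/2461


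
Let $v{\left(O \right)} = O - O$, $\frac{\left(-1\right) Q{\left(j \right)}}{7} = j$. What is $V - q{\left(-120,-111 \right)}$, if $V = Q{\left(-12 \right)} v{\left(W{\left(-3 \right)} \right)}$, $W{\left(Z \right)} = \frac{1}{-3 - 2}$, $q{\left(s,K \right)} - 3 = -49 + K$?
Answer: $157$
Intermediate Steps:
$Q{\left(j \right)} = - 7 j$
$q{\left(s,K \right)} = -46 + K$ ($q{\left(s,K \right)} = 3 + \left(-49 + K\right) = -46 + K$)
$W{\left(Z \right)} = - \frac{1}{5}$ ($W{\left(Z \right)} = \frac{1}{-5} = - \frac{1}{5}$)
$v{\left(O \right)} = 0$
$V = 0$ ($V = \left(-7\right) \left(-12\right) 0 = 84 \cdot 0 = 0$)
$V - q{\left(-120,-111 \right)} = 0 - \left(-46 - 111\right) = 0 - -157 = 0 + 157 = 157$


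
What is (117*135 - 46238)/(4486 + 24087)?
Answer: -30443/28573 ≈ -1.0654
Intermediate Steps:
(117*135 - 46238)/(4486 + 24087) = (15795 - 46238)/28573 = -30443*1/28573 = -30443/28573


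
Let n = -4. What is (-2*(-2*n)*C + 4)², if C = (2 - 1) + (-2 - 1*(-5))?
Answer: 3600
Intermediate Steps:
C = 4 (C = 1 + (-2 + 5) = 1 + 3 = 4)
(-2*(-2*n)*C + 4)² = (-2*(-2*(-4))*4 + 4)² = (-16*4 + 4)² = (-2*32 + 4)² = (-64 + 4)² = (-60)² = 3600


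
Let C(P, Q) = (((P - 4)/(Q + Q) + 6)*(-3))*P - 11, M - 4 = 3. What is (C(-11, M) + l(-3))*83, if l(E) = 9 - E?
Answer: 190153/14 ≈ 13582.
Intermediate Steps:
M = 7 (M = 4 + 3 = 7)
C(P, Q) = -11 + P*(-18 - 3*(-4 + P)/(2*Q)) (C(P, Q) = (((-4 + P)/((2*Q)) + 6)*(-3))*P - 11 = (((-4 + P)*(1/(2*Q)) + 6)*(-3))*P - 11 = (((-4 + P)/(2*Q) + 6)*(-3))*P - 11 = ((6 + (-4 + P)/(2*Q))*(-3))*P - 11 = (-18 - 3*(-4 + P)/(2*Q))*P - 11 = P*(-18 - 3*(-4 + P)/(2*Q)) - 11 = -11 + P*(-18 - 3*(-4 + P)/(2*Q)))
(C(-11, M) + l(-3))*83 = ((-11 - 18*(-11) + 6*(-11)/7 - 3/2*(-11)**2/7) + (9 - 1*(-3)))*83 = ((-11 + 198 + 6*(-11)*(1/7) - 3/2*121*1/7) + (9 + 3))*83 = ((-11 + 198 - 66/7 - 363/14) + 12)*83 = (2123/14 + 12)*83 = (2291/14)*83 = 190153/14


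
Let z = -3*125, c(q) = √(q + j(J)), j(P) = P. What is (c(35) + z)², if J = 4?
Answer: (375 - √39)² ≈ 1.3598e+5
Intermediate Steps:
c(q) = √(4 + q) (c(q) = √(q + 4) = √(4 + q))
z = -375
(c(35) + z)² = (√(4 + 35) - 375)² = (√39 - 375)² = (-375 + √39)²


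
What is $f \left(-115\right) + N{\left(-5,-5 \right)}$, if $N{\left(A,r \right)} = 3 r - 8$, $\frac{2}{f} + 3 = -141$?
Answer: $- \frac{1541}{72} \approx -21.403$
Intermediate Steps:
$f = - \frac{1}{72}$ ($f = \frac{2}{-3 - 141} = \frac{2}{-144} = 2 \left(- \frac{1}{144}\right) = - \frac{1}{72} \approx -0.013889$)
$N{\left(A,r \right)} = -8 + 3 r$
$f \left(-115\right) + N{\left(-5,-5 \right)} = \left(- \frac{1}{72}\right) \left(-115\right) + \left(-8 + 3 \left(-5\right)\right) = \frac{115}{72} - 23 = - \frac{1541}{72}$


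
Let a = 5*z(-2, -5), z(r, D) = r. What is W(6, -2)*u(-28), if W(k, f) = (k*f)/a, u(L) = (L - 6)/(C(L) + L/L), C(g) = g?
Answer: 68/45 ≈ 1.5111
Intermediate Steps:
a = -10 (a = 5*(-2) = -10)
u(L) = (-6 + L)/(1 + L) (u(L) = (L - 6)/(L + L/L) = (-6 + L)/(L + 1) = (-6 + L)/(1 + L))
W(k, f) = -f*k/10 (W(k, f) = (k*f)/(-10) = (f*k)*(-1/10) = -f*k/10)
W(6, -2)*u(-28) = (-1/10*(-2)*6)*((-6 - 28)/(1 - 28)) = 6*(-34/(-27))/5 = 6*(-1/27*(-34))/5 = (6/5)*(34/27) = 68/45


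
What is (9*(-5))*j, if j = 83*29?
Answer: -108315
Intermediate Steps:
j = 2407
(9*(-5))*j = (9*(-5))*2407 = -45*2407 = -108315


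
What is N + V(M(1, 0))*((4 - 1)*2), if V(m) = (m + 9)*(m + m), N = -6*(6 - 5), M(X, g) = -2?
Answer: -174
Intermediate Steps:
N = -6 (N = -6*1 = -6)
V(m) = 2*m*(9 + m) (V(m) = (9 + m)*(2*m) = 2*m*(9 + m))
N + V(M(1, 0))*((4 - 1)*2) = -6 + (2*(-2)*(9 - 2))*((4 - 1)*2) = -6 + (2*(-2)*7)*(3*2) = -6 - 28*6 = -6 - 168 = -174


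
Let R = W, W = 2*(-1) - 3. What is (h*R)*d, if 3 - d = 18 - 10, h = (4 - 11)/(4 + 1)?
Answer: -35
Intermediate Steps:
h = -7/5 ≈ -1.4000
W = -5 (W = -2 - 3 = -5)
d = -5 (d = 3 - (18 - 10) = 3 - 1*8 = 3 - 8 = -5)
R = -5
(h*R)*d = -7/5*(-5)*(-5) = 7*(-5) = -35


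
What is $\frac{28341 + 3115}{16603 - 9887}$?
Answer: $\frac{7864}{1679} \approx 4.6837$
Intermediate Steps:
$\frac{28341 + 3115}{16603 - 9887} = \frac{31456}{6716} = 31456 \cdot \frac{1}{6716} = \frac{7864}{1679}$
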